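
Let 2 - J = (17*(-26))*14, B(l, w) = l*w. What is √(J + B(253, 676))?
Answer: √177218 ≈ 420.97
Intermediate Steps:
J = 6190 (J = 2 - 17*(-26)*14 = 2 - (-442)*14 = 2 - 1*(-6188) = 2 + 6188 = 6190)
√(J + B(253, 676)) = √(6190 + 253*676) = √(6190 + 171028) = √177218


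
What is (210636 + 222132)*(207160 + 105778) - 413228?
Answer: 135429139156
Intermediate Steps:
(210636 + 222132)*(207160 + 105778) - 413228 = 432768*312938 - 413228 = 135429552384 - 413228 = 135429139156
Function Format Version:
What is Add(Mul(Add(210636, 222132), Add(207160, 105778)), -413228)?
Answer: 135429139156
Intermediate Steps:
Add(Mul(Add(210636, 222132), Add(207160, 105778)), -413228) = Add(Mul(432768, 312938), -413228) = Add(135429552384, -413228) = 135429139156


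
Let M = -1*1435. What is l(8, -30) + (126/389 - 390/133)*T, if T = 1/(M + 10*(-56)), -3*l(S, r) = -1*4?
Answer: 137755372/103215315 ≈ 1.3346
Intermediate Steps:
M = -1435
l(S, r) = 4/3 (l(S, r) = -(-1)*4/3 = -⅓*(-4) = 4/3)
T = -1/1995 (T = 1/(-1435 + 10*(-56)) = 1/(-1435 - 560) = 1/(-1995) = -1/1995 ≈ -0.00050125)
l(8, -30) + (126/389 - 390/133)*T = 4/3 + (126/389 - 390/133)*(-1/1995) = 4/3 - 134952/51737*(-1/1995) = 4/3 + 44984/34405105 = 137755372/103215315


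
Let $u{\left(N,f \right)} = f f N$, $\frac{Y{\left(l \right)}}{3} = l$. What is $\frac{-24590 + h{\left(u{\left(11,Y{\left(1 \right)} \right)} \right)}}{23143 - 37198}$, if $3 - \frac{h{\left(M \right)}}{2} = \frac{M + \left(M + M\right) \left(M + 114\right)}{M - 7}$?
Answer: $\frac{1173137}{646530} \approx 1.8145$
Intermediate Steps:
$Y{\left(l \right)} = 3 l$
$u{\left(N,f \right)} = N f^{2}$ ($u{\left(N,f \right)} = f^{2} N = N f^{2}$)
$h{\left(M \right)} = 6 - \frac{2 \left(M + 2 M \left(114 + M\right)\right)}{-7 + M}$ ($h{\left(M \right)} = 6 - 2 \frac{M + \left(M + M\right) \left(M + 114\right)}{M - 7} = 6 - 2 \frac{M + 2 M \left(114 + M\right)}{-7 + M} = 6 - \frac{2 \left(M + 2 M \left(114 + M\right)\right)}{-7 + M}$)
$\frac{-24590 + h{\left(u{\left(11,Y{\left(1 \right)} \right)} \right)}}{23143 - 37198} = \frac{-24590 + \frac{2 \left(-21 - 226 \cdot 11 \left(3 \cdot 1\right)^{2} - 2 \left(11 \left(3 \cdot 1\right)^{2}\right)^{2}\right)}{-7 + 11 \left(3 \cdot 1\right)^{2}}}{23143 - 37198} = \frac{-24590 + \frac{2 \left(-21 - 226 \cdot 11 \cdot 3^{2} - 2 \left(11 \cdot 3^{2}\right)^{2}\right)}{-7 + 11 \cdot 3^{2}}}{-14055} = \left(-24590 + \frac{2 \left(-21 - 226 \cdot 11 \cdot 9 - 2 \left(11 \cdot 9\right)^{2}\right)}{-7 + 11 \cdot 9}\right) \left(- \frac{1}{14055}\right) = \left(-24590 + \frac{2 \left(-21 - 22374 - 2 \cdot 99^{2}\right)}{-7 + 99}\right) \left(- \frac{1}{14055}\right) = \left(-24590 + \frac{2 \left(-21 - 22374 - 19602\right)}{92}\right) \left(- \frac{1}{14055}\right) = \left(-24590 + 2 \cdot \frac{1}{92} \left(-21 - 22374 - 19602\right)\right) \left(- \frac{1}{14055}\right) = \left(-24590 + 2 \cdot \frac{1}{92} \left(-41997\right)\right) \left(- \frac{1}{14055}\right) = \left(-24590 - \frac{41997}{46}\right) \left(- \frac{1}{14055}\right) = \left(- \frac{1173137}{46}\right) \left(- \frac{1}{14055}\right) = \frac{1173137}{646530}$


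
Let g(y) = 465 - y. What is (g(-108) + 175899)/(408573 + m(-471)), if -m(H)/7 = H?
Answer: 29412/68645 ≈ 0.42847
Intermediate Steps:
m(H) = -7*H
(g(-108) + 175899)/(408573 + m(-471)) = ((465 - 1*(-108)) + 175899)/(408573 - 7*(-471)) = ((465 + 108) + 175899)/(408573 + 3297) = (573 + 175899)/411870 = 176472*(1/411870) = 29412/68645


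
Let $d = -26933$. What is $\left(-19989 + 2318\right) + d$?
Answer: $-44604$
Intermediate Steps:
$\left(-19989 + 2318\right) + d = \left(-19989 + 2318\right) - 26933 = -17671 - 26933 = -44604$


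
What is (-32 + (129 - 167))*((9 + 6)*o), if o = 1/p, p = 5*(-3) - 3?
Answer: 175/3 ≈ 58.333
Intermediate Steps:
p = -18 (p = -15 - 3 = -18)
o = -1/18 (o = 1/(-18) = -1/18 ≈ -0.055556)
(-32 + (129 - 167))*((9 + 6)*o) = (-32 + (129 - 167))*((9 + 6)*(-1/18)) = (-32 - 38)*(15*(-1/18)) = -70*(-⅚) = 175/3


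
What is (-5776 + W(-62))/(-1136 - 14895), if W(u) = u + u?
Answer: 5900/16031 ≈ 0.36804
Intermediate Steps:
W(u) = 2*u
(-5776 + W(-62))/(-1136 - 14895) = (-5776 + 2*(-62))/(-1136 - 14895) = (-5776 - 124)/(-16031) = -5900*(-1/16031) = 5900/16031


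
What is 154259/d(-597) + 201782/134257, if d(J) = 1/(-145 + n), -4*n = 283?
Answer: -17873031728741/537028 ≈ -3.3281e+7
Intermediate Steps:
n = -283/4 (n = -¼*283 = -283/4 ≈ -70.750)
d(J) = -4/863 (d(J) = 1/(-145 - 283/4) = 1/(-863/4) = -4/863)
154259/d(-597) + 201782/134257 = 154259/(-4/863) + 201782/134257 = 154259*(-863/4) + 201782*(1/134257) = -133125517/4 + 201782/134257 = -17873031728741/537028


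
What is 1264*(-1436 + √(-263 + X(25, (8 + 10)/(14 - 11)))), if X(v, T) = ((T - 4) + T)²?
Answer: -1815104 + 1264*I*√199 ≈ -1.8151e+6 + 17831.0*I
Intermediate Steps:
X(v, T) = (-4 + 2*T)² (X(v, T) = ((-4 + T) + T)² = (-4 + 2*T)²)
1264*(-1436 + √(-263 + X(25, (8 + 10)/(14 - 11)))) = 1264*(-1436 + √(-263 + 4*(-2 + (8 + 10)/(14 - 11))²)) = 1264*(-1436 + √(-263 + 4*(-2 + 18/3)²)) = 1264*(-1436 + √(-263 + 4*(-2 + 18*(⅓))²)) = 1264*(-1436 + √(-263 + 4*(-2 + 6)²)) = 1264*(-1436 + √(-263 + 4*4²)) = 1264*(-1436 + √(-263 + 4*16)) = 1264*(-1436 + √(-263 + 64)) = 1264*(-1436 + √(-199)) = 1264*(-1436 + I*√199) = -1815104 + 1264*I*√199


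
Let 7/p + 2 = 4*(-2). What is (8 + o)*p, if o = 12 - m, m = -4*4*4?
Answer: -294/5 ≈ -58.800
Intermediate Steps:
p = -7/10 (p = 7/(-2 + 4*(-2)) = 7/(-2 - 8) = 7/(-10) = 7*(-⅒) = -7/10 ≈ -0.70000)
m = -64 (m = -16*4 = -64)
o = 76 (o = 12 - 1*(-64) = 12 + 64 = 76)
(8 + o)*p = (8 + 76)*(-7/10) = 84*(-7/10) = -294/5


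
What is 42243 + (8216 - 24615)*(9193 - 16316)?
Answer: 116852320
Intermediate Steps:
42243 + (8216 - 24615)*(9193 - 16316) = 42243 - 16399*(-7123) = 42243 + 116810077 = 116852320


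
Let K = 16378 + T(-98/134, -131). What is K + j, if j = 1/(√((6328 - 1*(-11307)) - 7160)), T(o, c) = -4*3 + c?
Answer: 16235 + √419/2095 ≈ 16235.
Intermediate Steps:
T(o, c) = -12 + c
K = 16235 (K = 16378 + (-12 - 131) = 16378 - 143 = 16235)
j = √419/2095 (j = 1/(√((6328 + 11307) - 7160)) = 1/(√(17635 - 7160)) = 1/(√10475) = 1/(5*√419) = √419/2095 ≈ 0.0097706)
K + j = 16235 + √419/2095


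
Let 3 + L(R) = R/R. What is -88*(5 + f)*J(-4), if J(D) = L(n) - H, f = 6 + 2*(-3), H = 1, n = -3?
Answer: 1320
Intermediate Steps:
f = 0 (f = 6 - 6 = 0)
L(R) = -2 (L(R) = -3 + R/R = -3 + 1 = -2)
J(D) = -3 (J(D) = -2 - 1*1 = -2 - 1 = -3)
-88*(5 + f)*J(-4) = -88*(5 + 0)*(-3) = -440*(-3) = -88*(-15) = 1320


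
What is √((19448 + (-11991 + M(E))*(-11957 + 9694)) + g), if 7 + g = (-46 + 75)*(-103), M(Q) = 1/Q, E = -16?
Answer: √434435655/4 ≈ 5210.8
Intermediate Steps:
g = -2994 (g = -7 + (-46 + 75)*(-103) = -7 + 29*(-103) = -7 - 2987 = -2994)
√((19448 + (-11991 + M(E))*(-11957 + 9694)) + g) = √((19448 + (-11991 + 1/(-16))*(-11957 + 9694)) - 2994) = √((19448 + (-11991 - 1/16)*(-2263)) - 2994) = √((19448 - 191857/16*(-2263)) - 2994) = √((19448 + 434172391/16) - 2994) = √(434483559/16 - 2994) = √(434435655/16) = √434435655/4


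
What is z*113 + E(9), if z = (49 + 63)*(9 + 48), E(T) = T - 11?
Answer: 721390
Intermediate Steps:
E(T) = -11 + T
z = 6384 (z = 112*57 = 6384)
z*113 + E(9) = 6384*113 + (-11 + 9) = 721392 - 2 = 721390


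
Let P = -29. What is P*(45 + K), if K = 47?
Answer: -2668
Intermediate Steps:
P*(45 + K) = -29*(45 + 47) = -29*92 = -2668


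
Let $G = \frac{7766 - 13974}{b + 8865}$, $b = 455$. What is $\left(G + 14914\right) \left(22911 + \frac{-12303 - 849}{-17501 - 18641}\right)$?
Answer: $\frac{423140772716514}{1238395} \approx 3.4168 \cdot 10^{8}$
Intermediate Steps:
$G = - \frac{776}{1165}$ ($G = \frac{7766 - 13974}{455 + 8865} = - \frac{6208}{9320} = \left(-6208\right) \frac{1}{9320} = - \frac{776}{1165} \approx -0.66609$)
$\left(G + 14914\right) \left(22911 + \frac{-12303 - 849}{-17501 - 18641}\right) = \left(- \frac{776}{1165} + 14914\right) \left(22911 + \frac{-12303 - 849}{-17501 - 18641}\right) = \frac{17374034 \left(22911 - \frac{13152}{-36142}\right)}{1165} = \frac{17374034 \left(22911 - - \frac{6576}{18071}\right)}{1165} = \frac{17374034 \left(22911 + \frac{6576}{18071}\right)}{1165} = \frac{17374034}{1165} \cdot \frac{414031257}{18071} = \frac{423140772716514}{1238395}$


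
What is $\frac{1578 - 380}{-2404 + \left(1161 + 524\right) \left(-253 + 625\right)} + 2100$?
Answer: $\frac{655637399}{312208} \approx 2100.0$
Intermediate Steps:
$\frac{1578 - 380}{-2404 + \left(1161 + 524\right) \left(-253 + 625\right)} + 2100 = \frac{1198}{-2404 + 1685 \cdot 372} + 2100 = \frac{1198}{-2404 + 626820} + 2100 = \frac{1198}{624416} + 2100 = 1198 \cdot \frac{1}{624416} + 2100 = \frac{599}{312208} + 2100 = \frac{655637399}{312208}$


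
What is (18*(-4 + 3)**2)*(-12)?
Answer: -216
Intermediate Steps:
(18*(-4 + 3)**2)*(-12) = (18*(-1)**2)*(-12) = (18*1)*(-12) = 18*(-12) = -216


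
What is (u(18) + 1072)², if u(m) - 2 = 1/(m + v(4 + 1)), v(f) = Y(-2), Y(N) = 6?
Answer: 664453729/576 ≈ 1.1536e+6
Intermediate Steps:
v(f) = 6
u(m) = 2 + 1/(6 + m) (u(m) = 2 + 1/(m + 6) = 2 + 1/(6 + m))
(u(18) + 1072)² = ((13 + 2*18)/(6 + 18) + 1072)² = ((13 + 36)/24 + 1072)² = ((1/24)*49 + 1072)² = (49/24 + 1072)² = (25777/24)² = 664453729/576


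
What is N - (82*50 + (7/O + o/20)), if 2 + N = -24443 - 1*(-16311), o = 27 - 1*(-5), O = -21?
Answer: -183529/15 ≈ -12235.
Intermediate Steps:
o = 32 (o = 27 + 5 = 32)
N = -8134 (N = -2 + (-24443 - 1*(-16311)) = -2 + (-24443 + 16311) = -2 - 8132 = -8134)
N - (82*50 + (7/O + o/20)) = -8134 - (82*50 + (7/(-21) + 32/20)) = -8134 - (4100 + (7*(-1/21) + 32*(1/20))) = -8134 - (4100 + (-1/3 + 8/5)) = -8134 - (4100 + 19/15) = -8134 - 1*61519/15 = -8134 - 61519/15 = -183529/15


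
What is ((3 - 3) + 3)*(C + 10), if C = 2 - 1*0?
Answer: 36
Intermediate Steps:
C = 2 (C = 2 + 0 = 2)
((3 - 3) + 3)*(C + 10) = ((3 - 3) + 3)*(2 + 10) = (0 + 3)*12 = 3*12 = 36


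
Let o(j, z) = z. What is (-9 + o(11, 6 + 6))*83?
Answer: 249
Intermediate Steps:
(-9 + o(11, 6 + 6))*83 = (-9 + (6 + 6))*83 = (-9 + 12)*83 = 3*83 = 249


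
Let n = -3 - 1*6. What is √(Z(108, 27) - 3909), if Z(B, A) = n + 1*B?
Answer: I*√3810 ≈ 61.725*I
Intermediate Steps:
n = -9 (n = -3 - 6 = -9)
Z(B, A) = -9 + B (Z(B, A) = -9 + 1*B = -9 + B)
√(Z(108, 27) - 3909) = √((-9 + 108) - 3909) = √(99 - 3909) = √(-3810) = I*√3810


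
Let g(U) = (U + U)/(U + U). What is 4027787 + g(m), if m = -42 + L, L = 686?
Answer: 4027788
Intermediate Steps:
m = 644 (m = -42 + 686 = 644)
g(U) = 1 (g(U) = (2*U)/((2*U)) = (2*U)*(1/(2*U)) = 1)
4027787 + g(m) = 4027787 + 1 = 4027788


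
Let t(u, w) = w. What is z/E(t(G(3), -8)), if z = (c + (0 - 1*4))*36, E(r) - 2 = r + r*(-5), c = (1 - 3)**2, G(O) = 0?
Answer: 0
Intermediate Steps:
c = 4 (c = (-2)**2 = 4)
E(r) = 2 - 4*r (E(r) = 2 + (r + r*(-5)) = 2 + (r - 5*r) = 2 - 4*r)
z = 0 (z = (4 + (0 - 1*4))*36 = (4 + (0 - 4))*36 = (4 - 4)*36 = 0*36 = 0)
z/E(t(G(3), -8)) = 0/(2 - 4*(-8)) = 0/(2 + 32) = 0/34 = 0*(1/34) = 0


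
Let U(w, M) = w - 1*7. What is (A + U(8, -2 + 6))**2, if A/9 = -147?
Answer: 1747684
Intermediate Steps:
A = -1323 (A = 9*(-147) = -1323)
U(w, M) = -7 + w (U(w, M) = w - 7 = -7 + w)
(A + U(8, -2 + 6))**2 = (-1323 + (-7 + 8))**2 = (-1323 + 1)**2 = (-1322)**2 = 1747684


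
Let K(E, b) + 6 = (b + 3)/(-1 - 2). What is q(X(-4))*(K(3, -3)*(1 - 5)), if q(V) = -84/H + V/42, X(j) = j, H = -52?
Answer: 3320/91 ≈ 36.484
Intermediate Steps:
K(E, b) = -7 - b/3 (K(E, b) = -6 + (b + 3)/(-1 - 2) = -6 + (3 + b)/(-3) = -6 + (3 + b)*(-⅓) = -6 + (-1 - b/3) = -7 - b/3)
q(V) = 21/13 + V/42 (q(V) = -84/(-52) + V/42 = -84*(-1/52) + V*(1/42) = 21/13 + V/42)
q(X(-4))*(K(3, -3)*(1 - 5)) = (21/13 + (1/42)*(-4))*((-7 - ⅓*(-3))*(1 - 5)) = (21/13 - 2/21)*((-7 + 1)*(-4)) = 415*(-6*(-4))/273 = (415/273)*24 = 3320/91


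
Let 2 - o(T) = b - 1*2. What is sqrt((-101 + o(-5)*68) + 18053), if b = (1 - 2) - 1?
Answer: 6*sqrt(510) ≈ 135.50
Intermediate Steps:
b = -2 (b = -1 - 1 = -2)
o(T) = 6 (o(T) = 2 - (-2 - 1*2) = 2 - (-2 - 2) = 2 - 1*(-4) = 2 + 4 = 6)
sqrt((-101 + o(-5)*68) + 18053) = sqrt((-101 + 6*68) + 18053) = sqrt((-101 + 408) + 18053) = sqrt(307 + 18053) = sqrt(18360) = 6*sqrt(510)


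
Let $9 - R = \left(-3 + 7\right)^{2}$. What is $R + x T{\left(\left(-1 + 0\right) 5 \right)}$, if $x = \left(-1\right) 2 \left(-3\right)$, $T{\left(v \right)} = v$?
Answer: $-37$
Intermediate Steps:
$x = 6$ ($x = \left(-2\right) \left(-3\right) = 6$)
$R = -7$ ($R = 9 - \left(-3 + 7\right)^{2} = 9 - 4^{2} = 9 - 16 = -7$)
$R + x T{\left(\left(-1 + 0\right) 5 \right)} = -7 + 6 \left(-1 + 0\right) 5 = -7 + 6 \left(\left(-1\right) 5\right) = -7 + 6 \left(-5\right) = -7 - 30 = -37$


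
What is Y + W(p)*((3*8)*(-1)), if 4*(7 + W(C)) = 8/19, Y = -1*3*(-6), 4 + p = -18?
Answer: 3486/19 ≈ 183.47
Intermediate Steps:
p = -22 (p = -4 - 18 = -22)
Y = 18 (Y = -3*(-6) = 18)
W(C) = -131/19 (W(C) = -7 + (8/19)/4 = -7 + (8*(1/19))/4 = -7 + (¼)*(8/19) = -7 + 2/19 = -131/19)
Y + W(p)*((3*8)*(-1)) = 18 - 131*3*8*(-1)/19 = 18 - 3144*(-1)/19 = 18 - 131/19*(-24) = 18 + 3144/19 = 3486/19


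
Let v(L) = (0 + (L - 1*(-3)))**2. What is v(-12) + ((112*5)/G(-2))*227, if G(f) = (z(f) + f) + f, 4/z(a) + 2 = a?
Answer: -25343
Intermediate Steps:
z(a) = 4/(-2 + a)
G(f) = 2*f + 4/(-2 + f) (G(f) = (4/(-2 + f) + f) + f = (f + 4/(-2 + f)) + f = 2*f + 4/(-2 + f))
v(L) = (3 + L)**2 (v(L) = (0 + (L + 3))**2 = (0 + (3 + L))**2 = (3 + L)**2)
v(-12) + ((112*5)/G(-2))*227 = (3 - 12)**2 + ((112*5)/((2*(2 - 2*(-2 - 2))/(-2 - 2))))*227 = (-9)**2 + (560/((2*(2 - 2*(-4))/(-4))))*227 = 81 + (560/((2*(-1/4)*(2 + 8))))*227 = 81 + (560/((2*(-1/4)*10)))*227 = 81 + (560/(-5))*227 = 81 + (560*(-1/5))*227 = 81 - 112*227 = 81 - 25424 = -25343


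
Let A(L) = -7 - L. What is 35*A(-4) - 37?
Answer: -142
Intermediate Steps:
35*A(-4) - 37 = 35*(-7 - 1*(-4)) - 37 = 35*(-7 + 4) - 37 = 35*(-3) - 37 = -105 - 37 = -142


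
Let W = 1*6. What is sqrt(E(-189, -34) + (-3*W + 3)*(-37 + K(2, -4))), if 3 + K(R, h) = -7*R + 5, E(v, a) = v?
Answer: sqrt(546) ≈ 23.367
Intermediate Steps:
W = 6
K(R, h) = 2 - 7*R (K(R, h) = -3 + (-7*R + 5) = -3 + (5 - 7*R) = 2 - 7*R)
sqrt(E(-189, -34) + (-3*W + 3)*(-37 + K(2, -4))) = sqrt(-189 + (-3*6 + 3)*(-37 + (2 - 7*2))) = sqrt(-189 + (-18 + 3)*(-37 + (2 - 14))) = sqrt(-189 - 15*(-37 - 12)) = sqrt(-189 - 15*(-49)) = sqrt(-189 + 735) = sqrt(546)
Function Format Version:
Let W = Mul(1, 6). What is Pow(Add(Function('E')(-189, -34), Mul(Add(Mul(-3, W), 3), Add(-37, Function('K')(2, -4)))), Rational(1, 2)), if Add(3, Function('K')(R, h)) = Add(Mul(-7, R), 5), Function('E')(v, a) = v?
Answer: Pow(546, Rational(1, 2)) ≈ 23.367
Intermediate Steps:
W = 6
Function('K')(R, h) = Add(2, Mul(-7, R)) (Function('K')(R, h) = Add(-3, Add(Mul(-7, R), 5)) = Add(-3, Add(5, Mul(-7, R))) = Add(2, Mul(-7, R)))
Pow(Add(Function('E')(-189, -34), Mul(Add(Mul(-3, W), 3), Add(-37, Function('K')(2, -4)))), Rational(1, 2)) = Pow(Add(-189, Mul(Add(Mul(-3, 6), 3), Add(-37, Add(2, Mul(-7, 2))))), Rational(1, 2)) = Pow(Add(-189, Mul(Add(-18, 3), Add(-37, Add(2, -14)))), Rational(1, 2)) = Pow(Add(-189, Mul(-15, Add(-37, -12))), Rational(1, 2)) = Pow(Add(-189, Mul(-15, -49)), Rational(1, 2)) = Pow(Add(-189, 735), Rational(1, 2)) = Pow(546, Rational(1, 2))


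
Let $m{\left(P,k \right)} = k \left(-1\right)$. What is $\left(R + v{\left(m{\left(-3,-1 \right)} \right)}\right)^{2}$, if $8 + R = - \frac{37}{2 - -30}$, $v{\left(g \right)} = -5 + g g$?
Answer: $\frac{177241}{1024} \approx 173.09$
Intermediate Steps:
$m{\left(P,k \right)} = - k$
$v{\left(g \right)} = -5 + g^{2}$
$R = - \frac{293}{32}$ ($R = -8 - \frac{37}{2 - -30} = -8 - \frac{37}{2 + 30} = -8 - \frac{37}{32} = - \frac{293}{32} \approx -9.1563$)
$\left(R + v{\left(m{\left(-3,-1 \right)} \right)}\right)^{2} = \left(- \frac{293}{32} - \left(5 - \left(\left(-1\right) \left(-1\right)\right)^{2}\right)\right)^{2} = \left(- \frac{293}{32} - \left(5 - 1^{2}\right)\right)^{2} = \left(- \frac{293}{32} + \left(-5 + 1\right)\right)^{2} = \left(- \frac{293}{32} - 4\right)^{2} = \left(- \frac{421}{32}\right)^{2} = \frac{177241}{1024}$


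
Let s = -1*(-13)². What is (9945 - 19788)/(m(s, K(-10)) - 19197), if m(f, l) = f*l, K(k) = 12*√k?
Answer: 20995119/45516961 - 2217956*I*√10/45516961 ≈ 0.46126 - 0.15409*I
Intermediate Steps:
s = -169 (s = -1*169 = -169)
(9945 - 19788)/(m(s, K(-10)) - 19197) = (9945 - 19788)/(-2028*√(-10) - 19197) = -9843/(-2028*I*√10 - 19197) = -9843/(-19197 - 2028*I*√10)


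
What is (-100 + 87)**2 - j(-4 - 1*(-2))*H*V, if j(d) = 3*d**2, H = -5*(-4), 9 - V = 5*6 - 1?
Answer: 4969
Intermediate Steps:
V = -20 (V = 9 - (5*6 - 1) = 9 - (30 - 1) = 9 - 1*29 = 9 - 29 = -20)
H = 20
(-100 + 87)**2 - j(-4 - 1*(-2))*H*V = (-100 + 87)**2 - (3*(-4 - 1*(-2))**2)*20*(-20) = (-13)**2 - (3*(-4 + 2)**2)*20*(-20) = 169 - (3*(-2)**2)*20*(-20) = 169 - (3*4)*20*(-20) = 169 - 12*20*(-20) = 169 - 240*(-20) = 169 - 1*(-4800) = 169 + 4800 = 4969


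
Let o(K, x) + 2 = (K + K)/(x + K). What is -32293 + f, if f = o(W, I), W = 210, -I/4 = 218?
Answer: -10689855/331 ≈ -32296.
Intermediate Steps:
I = -872 (I = -4*218 = -872)
o(K, x) = -2 + 2*K/(K + x) (o(K, x) = -2 + (K + K)/(x + K) = -2 + (2*K)/(K + x) = -2 + 2*K/(K + x))
f = -872/331 (f = -2*(-872)/(210 - 872) = -2*(-872)/(-662) = -2*(-872)*(-1/662) = -872/331 ≈ -2.6344)
-32293 + f = -32293 - 872/331 = -10689855/331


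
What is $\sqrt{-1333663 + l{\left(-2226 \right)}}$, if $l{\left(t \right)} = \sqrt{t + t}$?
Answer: $\sqrt{-1333663 + 2 i \sqrt{1113}} \approx 0.03 + 1154.8 i$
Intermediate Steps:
$l{\left(t \right)} = \sqrt{2} \sqrt{t}$ ($l{\left(t \right)} = \sqrt{2 t} = \sqrt{2} \sqrt{t}$)
$\sqrt{-1333663 + l{\left(-2226 \right)}} = \sqrt{-1333663 + \sqrt{2} \sqrt{-2226}} = \sqrt{-1333663 + \sqrt{2} i \sqrt{2226}} = \sqrt{-1333663 + 2 i \sqrt{1113}}$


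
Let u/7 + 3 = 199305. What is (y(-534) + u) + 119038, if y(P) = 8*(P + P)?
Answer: 1505608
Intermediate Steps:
y(P) = 16*P (y(P) = 8*(2*P) = 16*P)
u = 1395114 (u = -21 + 7*199305 = -21 + 1395135 = 1395114)
(y(-534) + u) + 119038 = (16*(-534) + 1395114) + 119038 = (-8544 + 1395114) + 119038 = 1386570 + 119038 = 1505608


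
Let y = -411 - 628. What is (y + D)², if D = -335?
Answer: 1887876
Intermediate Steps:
y = -1039
(y + D)² = (-1039 - 335)² = (-1374)² = 1887876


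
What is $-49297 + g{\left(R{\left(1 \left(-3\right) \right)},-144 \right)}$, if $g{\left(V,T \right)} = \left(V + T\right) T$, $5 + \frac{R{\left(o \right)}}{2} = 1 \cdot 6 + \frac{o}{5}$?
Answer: $- \frac{143381}{5} \approx -28676.0$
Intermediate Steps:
$R{\left(o \right)} = 2 + \frac{2 o}{5}$ ($R{\left(o \right)} = -10 + 2 \left(1 \cdot 6 + \frac{o}{5}\right) = -10 + 2 \left(6 + o \frac{1}{5}\right) = -10 + 2 \left(6 + \frac{o}{5}\right) = -10 + \left(12 + \frac{2 o}{5}\right) = 2 + \frac{2 o}{5}$)
$g{\left(V,T \right)} = T \left(T + V\right)$ ($g{\left(V,T \right)} = \left(T + V\right) T = T \left(T + V\right)$)
$-49297 + g{\left(R{\left(1 \left(-3\right) \right)},-144 \right)} = -49297 - 144 \left(-144 + \left(2 + \frac{2 \cdot 1 \left(-3\right)}{5}\right)\right) = -49297 - 144 \left(-144 + \left(2 + \frac{2}{5} \left(-3\right)\right)\right) = -49297 - 144 \left(-144 + \left(2 - \frac{6}{5}\right)\right) = -49297 - 144 \left(-144 + \frac{4}{5}\right) = -49297 - - \frac{103104}{5} = -49297 + \frac{103104}{5} = - \frac{143381}{5}$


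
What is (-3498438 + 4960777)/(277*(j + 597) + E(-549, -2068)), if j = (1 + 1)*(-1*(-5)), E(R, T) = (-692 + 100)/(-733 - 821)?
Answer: 30709119/3530927 ≈ 8.6972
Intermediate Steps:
E(R, T) = 8/21 (E(R, T) = -592/(-1554) = -592*(-1/1554) = 8/21)
j = 10 (j = 2*5 = 10)
(-3498438 + 4960777)/(277*(j + 597) + E(-549, -2068)) = (-3498438 + 4960777)/(277*(10 + 597) + 8/21) = 1462339/(277*607 + 8/21) = 1462339/(168139 + 8/21) = 1462339/(3530927/21) = 1462339*(21/3530927) = 30709119/3530927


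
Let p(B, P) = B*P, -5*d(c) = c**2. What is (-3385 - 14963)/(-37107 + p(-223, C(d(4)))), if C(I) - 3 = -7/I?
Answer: 293568/612221 ≈ 0.47951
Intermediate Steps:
d(c) = -c**2/5
C(I) = 3 - 7/I
(-3385 - 14963)/(-37107 + p(-223, C(d(4)))) = (-3385 - 14963)/(-37107 - 223*(3 - 7/((-1/5*4**2)))) = -18348/(-37107 - 223*(3 - 7/((-1/5*16)))) = -18348/(-37107 - 223*(3 - 7/(-16/5))) = -18348/(-37107 - 223*(3 - 7*(-5/16))) = -18348/(-37107 - 223*(3 + 35/16)) = -18348/(-37107 - 223*83/16) = -18348/(-37107 - 18509/16) = -18348/(-612221/16) = -18348*(-16/612221) = 293568/612221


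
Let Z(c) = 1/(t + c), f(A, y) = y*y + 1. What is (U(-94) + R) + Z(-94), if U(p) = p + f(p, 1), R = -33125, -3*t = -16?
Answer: -8835725/266 ≈ -33217.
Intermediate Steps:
t = 16/3 (t = -1/3*(-16) = 16/3 ≈ 5.3333)
f(A, y) = 1 + y**2 (f(A, y) = y**2 + 1 = 1 + y**2)
Z(c) = 1/(16/3 + c)
U(p) = 2 + p (U(p) = p + (1 + 1**2) = p + (1 + 1) = p + 2 = 2 + p)
(U(-94) + R) + Z(-94) = ((2 - 94) - 33125) + 3/(16 + 3*(-94)) = (-92 - 33125) + 3/(16 - 282) = -33217 + 3/(-266) = -33217 + 3*(-1/266) = -33217 - 3/266 = -8835725/266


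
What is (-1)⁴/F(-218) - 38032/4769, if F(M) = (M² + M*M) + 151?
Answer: -3620603599/454004031 ≈ -7.9748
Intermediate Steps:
F(M) = 151 + 2*M² (F(M) = (M² + M²) + 151 = 2*M² + 151 = 151 + 2*M²)
(-1)⁴/F(-218) - 38032/4769 = (-1)⁴/(151 + 2*(-218)²) - 38032/4769 = 1/(151 + 2*47524) - 38032*1/4769 = 1/(151 + 95048) - 38032/4769 = 1/95199 - 38032/4769 = -3620603599/454004031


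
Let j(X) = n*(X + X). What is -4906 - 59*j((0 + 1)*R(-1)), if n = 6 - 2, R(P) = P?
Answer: -4434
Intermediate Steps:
n = 4
j(X) = 8*X (j(X) = 4*(X + X) = 4*(2*X) = 8*X)
-4906 - 59*j((0 + 1)*R(-1)) = -4906 - 59*8*((0 + 1)*(-1)) = -4906 - 59*8*(1*(-1)) = -4906 - 59*8*(-1) = -4906 - 59*(-8) = -4906 - 1*(-472) = -4906 + 472 = -4434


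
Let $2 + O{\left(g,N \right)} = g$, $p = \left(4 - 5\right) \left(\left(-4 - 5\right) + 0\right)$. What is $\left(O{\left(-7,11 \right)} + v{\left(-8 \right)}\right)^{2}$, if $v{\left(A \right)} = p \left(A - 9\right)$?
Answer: $26244$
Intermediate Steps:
$p = 9$ ($p = - (\left(-4 - 5\right) + 0) = - (-9 + 0) = \left(-1\right) \left(-9\right) = 9$)
$O{\left(g,N \right)} = -2 + g$
$v{\left(A \right)} = -81 + 9 A$ ($v{\left(A \right)} = 9 \left(A - 9\right) = 9 \left(-9 + A\right) = -81 + 9 A$)
$\left(O{\left(-7,11 \right)} + v{\left(-8 \right)}\right)^{2} = \left(\left(-2 - 7\right) + \left(-81 + 9 \left(-8\right)\right)\right)^{2} = \left(-9 - 153\right)^{2} = \left(-162\right)^{2} = 26244$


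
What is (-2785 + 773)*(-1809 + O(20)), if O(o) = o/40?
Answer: 3638702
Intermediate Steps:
O(o) = o/40 (O(o) = o*(1/40) = o/40)
(-2785 + 773)*(-1809 + O(20)) = (-2785 + 773)*(-1809 + (1/40)*20) = -2012*(-1809 + 1/2) = -2012*(-3617/2) = 3638702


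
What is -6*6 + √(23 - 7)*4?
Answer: -20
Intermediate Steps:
-6*6 + √(23 - 7)*4 = -36 + √16*4 = -36 + 4*4 = -36 + 16 = -20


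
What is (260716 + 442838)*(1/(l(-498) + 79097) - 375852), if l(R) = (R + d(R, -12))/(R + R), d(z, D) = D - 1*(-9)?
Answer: -2314695699531513680/8753457 ≈ -2.6443e+11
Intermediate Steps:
d(z, D) = 9 + D (d(z, D) = D + 9 = 9 + D)
l(R) = (-3 + R)/(2*R) (l(R) = (R + (9 - 12))/(R + R) = (R - 3)/((2*R)) = (-3 + R)*(1/(2*R)) = (-3 + R)/(2*R))
(260716 + 442838)*(1/(l(-498) + 79097) - 375852) = (260716 + 442838)*(1/((½)*(-3 - 498)/(-498) + 79097) - 375852) = 703554*(1/((½)*(-1/498)*(-501) + 79097) - 375852) = 703554*(1/(167/332 + 79097) - 375852) = 703554*(1/(26260371/332) - 375852) = 703554*(332/26260371 - 375852) = 703554*(-9870012960760/26260371) = -2314695699531513680/8753457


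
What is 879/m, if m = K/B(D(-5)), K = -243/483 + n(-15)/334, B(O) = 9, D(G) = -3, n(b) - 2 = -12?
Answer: -212703057/14332 ≈ -14841.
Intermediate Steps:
n(b) = -10 (n(b) = 2 - 12 = -10)
K = -14332/26887 (K = -243/483 - 10/334 = -243*1/483 - 10*1/334 = -81/161 - 5/167 = -14332/26887 ≈ -0.53305)
m = -14332/241983 (m = -14332/26887/9 = -14332/26887*⅑ = -14332/241983 ≈ -0.059227)
879/m = 879/(-14332/241983) = 879*(-241983/14332) = -212703057/14332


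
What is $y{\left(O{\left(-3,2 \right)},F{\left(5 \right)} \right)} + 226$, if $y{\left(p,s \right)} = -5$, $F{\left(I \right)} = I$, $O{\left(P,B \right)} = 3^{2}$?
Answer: $221$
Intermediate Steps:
$O{\left(P,B \right)} = 9$
$y{\left(O{\left(-3,2 \right)},F{\left(5 \right)} \right)} + 226 = -5 + 226 = 221$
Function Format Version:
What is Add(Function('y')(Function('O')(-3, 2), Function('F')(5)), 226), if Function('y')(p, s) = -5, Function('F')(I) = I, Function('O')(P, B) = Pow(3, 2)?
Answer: 221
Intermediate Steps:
Function('O')(P, B) = 9
Add(Function('y')(Function('O')(-3, 2), Function('F')(5)), 226) = Add(-5, 226) = 221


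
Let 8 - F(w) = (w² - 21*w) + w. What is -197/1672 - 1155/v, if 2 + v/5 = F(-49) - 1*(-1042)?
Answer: -73369/3900776 ≈ -0.018809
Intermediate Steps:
F(w) = 8 - w² + 20*w (F(w) = 8 - ((w² - 21*w) + w) = 8 - (w² - 20*w) = 8 + (-w² + 20*w) = 8 - w² + 20*w)
v = -11665 (v = -10 + 5*((8 - 1*(-49)² + 20*(-49)) - 1*(-1042)) = -10 + 5*((8 - 1*2401 - 980) + 1042) = -10 + 5*((8 - 2401 - 980) + 1042) = -10 + 5*(-3373 + 1042) = -10 + 5*(-2331) = -10 - 11655 = -11665)
-197/1672 - 1155/v = -197/1672 - 1155/(-11665) = -197*1/1672 - 1155*(-1/11665) = -197/1672 + 231/2333 = -73369/3900776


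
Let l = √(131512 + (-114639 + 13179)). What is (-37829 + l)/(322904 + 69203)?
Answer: -37829/392107 + 2*√7513/392107 ≈ -0.096034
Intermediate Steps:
l = 2*√7513 (l = √(131512 - 101460) = √30052 = 2*√7513 ≈ 173.36)
(-37829 + l)/(322904 + 69203) = (-37829 + 2*√7513)/(322904 + 69203) = (-37829 + 2*√7513)/392107 = (-37829 + 2*√7513)*(1/392107) = -37829/392107 + 2*√7513/392107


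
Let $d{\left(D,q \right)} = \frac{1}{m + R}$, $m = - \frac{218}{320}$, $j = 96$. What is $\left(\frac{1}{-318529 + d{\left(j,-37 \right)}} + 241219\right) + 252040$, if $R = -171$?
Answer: $\frac{4315855083020130}{8749673261} \approx 4.9326 \cdot 10^{5}$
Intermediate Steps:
$m = - \frac{109}{160}$ ($m = \left(-218\right) \frac{1}{320} = - \frac{109}{160} \approx -0.68125$)
$d{\left(D,q \right)} = - \frac{160}{27469}$ ($d{\left(D,q \right)} = \frac{1}{- \frac{109}{160} - 171} = \frac{1}{- \frac{27469}{160}} = - \frac{160}{27469}$)
$\left(\frac{1}{-318529 + d{\left(j,-37 \right)}} + 241219\right) + 252040 = \left(\frac{1}{-318529 - \frac{160}{27469}} + 241219\right) + 252040 = \left(\frac{1}{- \frac{8749673261}{27469}} + 241219\right) + 252040 = \left(- \frac{27469}{8749673261} + 241219\right) + 252040 = \frac{2110587434317690}{8749673261} + 252040 = \frac{4315855083020130}{8749673261}$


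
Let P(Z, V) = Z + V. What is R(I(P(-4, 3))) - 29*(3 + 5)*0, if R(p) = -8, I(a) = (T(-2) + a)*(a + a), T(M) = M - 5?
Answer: -8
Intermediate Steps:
T(M) = -5 + M
P(Z, V) = V + Z
I(a) = 2*a*(-7 + a) (I(a) = ((-5 - 2) + a)*(a + a) = (-7 + a)*(2*a) = 2*a*(-7 + a))
R(I(P(-4, 3))) - 29*(3 + 5)*0 = -8 - 29*(3 + 5)*0 = -8 - 232*0 = -8 - 29*0 = -8 + 0 = -8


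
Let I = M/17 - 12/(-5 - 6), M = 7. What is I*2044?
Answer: 574364/187 ≈ 3071.5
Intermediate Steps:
I = 281/187 (I = 7/17 - 12/(-5 - 6) = 7*(1/17) - 12/(-11) = 7/17 - 12*(-1/11) = 7/17 + 12/11 = 281/187 ≈ 1.5027)
I*2044 = (281/187)*2044 = 574364/187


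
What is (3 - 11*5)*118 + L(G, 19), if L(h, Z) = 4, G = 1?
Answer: -6132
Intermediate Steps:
(3 - 11*5)*118 + L(G, 19) = (3 - 11*5)*118 + 4 = (3 - 55)*118 + 4 = -52*118 + 4 = -6136 + 4 = -6132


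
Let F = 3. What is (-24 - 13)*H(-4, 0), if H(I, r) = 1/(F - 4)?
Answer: 37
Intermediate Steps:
H(I, r) = -1 (H(I, r) = 1/(3 - 4) = 1/(-1) = -1)
(-24 - 13)*H(-4, 0) = (-24 - 13)*(-1) = -37*(-1) = 37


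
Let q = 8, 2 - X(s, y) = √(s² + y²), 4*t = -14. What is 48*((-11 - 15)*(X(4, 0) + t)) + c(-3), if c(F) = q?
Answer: 6872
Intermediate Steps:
t = -7/2 (t = (¼)*(-14) = -7/2 ≈ -3.5000)
X(s, y) = 2 - √(s² + y²)
c(F) = 8
48*((-11 - 15)*(X(4, 0) + t)) + c(-3) = 48*((-11 - 15)*((2 - √(4² + 0²)) - 7/2)) + 8 = 48*(-26*((2 - √(16 + 0)) - 7/2)) + 8 = 48*(-26*((2 - √16) - 7/2)) + 8 = 48*(-26*((2 - 1*4) - 7/2)) + 8 = 48*(-26*((2 - 4) - 7/2)) + 8 = 48*(-26*(-2 - 7/2)) + 8 = 48*(-26*(-11/2)) + 8 = 48*143 + 8 = 6864 + 8 = 6872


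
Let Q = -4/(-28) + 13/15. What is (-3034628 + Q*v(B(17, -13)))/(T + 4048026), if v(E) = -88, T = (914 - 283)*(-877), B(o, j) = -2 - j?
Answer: -318645268/366937095 ≈ -0.86839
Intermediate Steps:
T = -553387 (T = 631*(-877) = -553387)
Q = 106/105 (Q = -4*(-1/28) + 13*(1/15) = 1/7 + 13/15 = 106/105 ≈ 1.0095)
(-3034628 + Q*v(B(17, -13)))/(T + 4048026) = (-3034628 + (106/105)*(-88))/(-553387 + 4048026) = (-3034628 - 9328/105)/3494639 = -318645268/105*1/3494639 = -318645268/366937095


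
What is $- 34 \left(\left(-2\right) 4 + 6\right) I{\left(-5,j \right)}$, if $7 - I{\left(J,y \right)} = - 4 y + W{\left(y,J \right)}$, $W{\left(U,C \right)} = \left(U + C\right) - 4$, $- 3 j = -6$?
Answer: $1496$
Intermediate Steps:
$j = 2$ ($j = \left(- \frac{1}{3}\right) \left(-6\right) = 2$)
$W{\left(U,C \right)} = -4 + C + U$ ($W{\left(U,C \right)} = \left(C + U\right) - 4 = -4 + C + U$)
$I{\left(J,y \right)} = 11 - J + 3 y$ ($I{\left(J,y \right)} = 7 - \left(- 4 y + \left(-4 + J + y\right)\right) = 7 - \left(-4 + J - 3 y\right) = 7 + \left(4 - J + 3 y\right) = 11 - J + 3 y$)
$- 34 \left(\left(-2\right) 4 + 6\right) I{\left(-5,j \right)} = - 34 \left(\left(-2\right) 4 + 6\right) \left(11 - -5 + 3 \cdot 2\right) = - 34 \left(-8 + 6\right) \left(11 + 5 + 6\right) = \left(-34\right) \left(-2\right) 22 = 68 \cdot 22 = 1496$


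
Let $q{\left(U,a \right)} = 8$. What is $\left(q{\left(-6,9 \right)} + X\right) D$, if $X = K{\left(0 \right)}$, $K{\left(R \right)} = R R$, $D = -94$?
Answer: $-752$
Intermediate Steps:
$K{\left(R \right)} = R^{2}$
$X = 0$ ($X = 0^{2} = 0$)
$\left(q{\left(-6,9 \right)} + X\right) D = \left(8 + 0\right) \left(-94\right) = 8 \left(-94\right) = -752$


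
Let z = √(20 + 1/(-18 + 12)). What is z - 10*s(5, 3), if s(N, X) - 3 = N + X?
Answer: -110 + √714/6 ≈ -105.55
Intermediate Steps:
z = √714/6 (z = √(20 + 1/(-6)) = √(20 - ⅙) = √(119/6) = √714/6 ≈ 4.4535)
s(N, X) = 3 + N + X (s(N, X) = 3 + (N + X) = 3 + N + X)
z - 10*s(5, 3) = √714/6 - 10*(3 + 5 + 3) = √714/6 - 10*11 = √714/6 - 110 = -110 + √714/6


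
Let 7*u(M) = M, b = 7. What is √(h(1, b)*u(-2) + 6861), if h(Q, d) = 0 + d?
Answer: 19*√19 ≈ 82.819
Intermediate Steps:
u(M) = M/7
h(Q, d) = d
√(h(1, b)*u(-2) + 6861) = √(7*((⅐)*(-2)) + 6861) = √(7*(-2/7) + 6861) = √(-2 + 6861) = √6859 = 19*√19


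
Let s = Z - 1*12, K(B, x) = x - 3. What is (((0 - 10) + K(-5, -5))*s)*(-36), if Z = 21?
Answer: 5832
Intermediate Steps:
K(B, x) = -3 + x
s = 9 (s = 21 - 1*12 = 21 - 12 = 9)
(((0 - 10) + K(-5, -5))*s)*(-36) = (((0 - 10) + (-3 - 5))*9)*(-36) = ((-10 - 8)*9)*(-36) = -18*9*(-36) = -162*(-36) = 5832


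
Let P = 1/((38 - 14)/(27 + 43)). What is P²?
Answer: 1225/144 ≈ 8.5069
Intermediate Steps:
P = 35/12 (P = 1/(24/70) = 1/(24*(1/70)) = 1/(12/35) = 35/12 ≈ 2.9167)
P² = (35/12)² = 1225/144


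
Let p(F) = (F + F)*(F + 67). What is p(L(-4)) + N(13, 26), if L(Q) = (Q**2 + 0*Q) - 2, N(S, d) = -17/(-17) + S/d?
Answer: 4539/2 ≈ 2269.5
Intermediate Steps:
N(S, d) = 1 + S/d (N(S, d) = -17*(-1/17) + S/d = 1 + S/d)
L(Q) = -2 + Q**2 (L(Q) = (Q**2 + 0) - 2 = Q**2 - 2 = -2 + Q**2)
p(F) = 2*F*(67 + F) (p(F) = (2*F)*(67 + F) = 2*F*(67 + F))
p(L(-4)) + N(13, 26) = 2*(-2 + (-4)**2)*(67 + (-2 + (-4)**2)) + (13 + 26)/26 = 2*(-2 + 16)*(67 + (-2 + 16)) + (1/26)*39 = 2*14*(67 + 14) + 3/2 = 2*14*81 + 3/2 = 2268 + 3/2 = 4539/2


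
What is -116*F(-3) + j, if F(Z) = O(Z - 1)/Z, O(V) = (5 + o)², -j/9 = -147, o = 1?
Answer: 2715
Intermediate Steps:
j = 1323 (j = -9*(-147) = 1323)
O(V) = 36 (O(V) = (5 + 1)² = 6² = 36)
F(Z) = 36/Z
-116*F(-3) + j = -4176/(-3) + 1323 = -4176*(-1)/3 + 1323 = -116*(-12) + 1323 = 1392 + 1323 = 2715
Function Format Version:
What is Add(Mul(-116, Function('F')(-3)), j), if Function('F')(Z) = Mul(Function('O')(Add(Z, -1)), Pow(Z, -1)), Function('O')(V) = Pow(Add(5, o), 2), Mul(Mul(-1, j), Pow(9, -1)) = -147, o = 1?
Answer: 2715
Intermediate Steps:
j = 1323 (j = Mul(-9, -147) = 1323)
Function('O')(V) = 36 (Function('O')(V) = Pow(Add(5, 1), 2) = Pow(6, 2) = 36)
Function('F')(Z) = Mul(36, Pow(Z, -1))
Add(Mul(-116, Function('F')(-3)), j) = Add(Mul(-116, Mul(36, Pow(-3, -1))), 1323) = Add(Mul(-116, Mul(36, Rational(-1, 3))), 1323) = Add(Mul(-116, -12), 1323) = Add(1392, 1323) = 2715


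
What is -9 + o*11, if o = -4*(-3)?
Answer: 123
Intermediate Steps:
o = 12
-9 + o*11 = -9 + 12*11 = -9 + 132 = 123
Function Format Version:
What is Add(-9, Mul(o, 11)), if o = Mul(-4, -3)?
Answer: 123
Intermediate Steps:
o = 12
Add(-9, Mul(o, 11)) = Add(-9, Mul(12, 11)) = Add(-9, 132) = 123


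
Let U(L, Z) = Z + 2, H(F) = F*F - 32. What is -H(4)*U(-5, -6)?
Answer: -64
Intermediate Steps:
H(F) = -32 + F² (H(F) = F² - 32 = -32 + F²)
U(L, Z) = 2 + Z
-H(4)*U(-5, -6) = -(-32 + 4²)*(2 - 6) = -(-32 + 16)*(-4) = -(-16)*(-4) = -1*64 = -64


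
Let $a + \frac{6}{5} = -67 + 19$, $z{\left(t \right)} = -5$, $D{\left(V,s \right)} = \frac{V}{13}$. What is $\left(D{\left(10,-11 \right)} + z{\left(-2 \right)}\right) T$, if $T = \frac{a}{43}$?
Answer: $\frac{2706}{559} \approx 4.8408$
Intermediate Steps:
$D{\left(V,s \right)} = \frac{V}{13}$ ($D{\left(V,s \right)} = V \frac{1}{13} = \frac{V}{13}$)
$a = - \frac{246}{5}$ ($a = - \frac{6}{5} + \left(-67 + 19\right) = - \frac{6}{5} - 48 = - \frac{246}{5} \approx -49.2$)
$T = - \frac{246}{215}$ ($T = - \frac{246}{5 \cdot 43} = \left(- \frac{246}{5}\right) \frac{1}{43} = - \frac{246}{215} \approx -1.1442$)
$\left(D{\left(10,-11 \right)} + z{\left(-2 \right)}\right) T = \left(\frac{1}{13} \cdot 10 - 5\right) \left(- \frac{246}{215}\right) = \left(\frac{10}{13} - 5\right) \left(- \frac{246}{215}\right) = \left(- \frac{55}{13}\right) \left(- \frac{246}{215}\right) = \frac{2706}{559}$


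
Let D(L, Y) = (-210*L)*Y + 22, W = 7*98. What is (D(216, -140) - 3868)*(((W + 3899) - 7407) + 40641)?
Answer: 240020325726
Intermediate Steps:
W = 686
D(L, Y) = 22 - 210*L*Y (D(L, Y) = -210*L*Y + 22 = 22 - 210*L*Y)
(D(216, -140) - 3868)*(((W + 3899) - 7407) + 40641) = ((22 - 210*216*(-140)) - 3868)*(((686 + 3899) - 7407) + 40641) = ((22 + 6350400) - 3868)*((4585 - 7407) + 40641) = (6350422 - 3868)*(-2822 + 40641) = 6346554*37819 = 240020325726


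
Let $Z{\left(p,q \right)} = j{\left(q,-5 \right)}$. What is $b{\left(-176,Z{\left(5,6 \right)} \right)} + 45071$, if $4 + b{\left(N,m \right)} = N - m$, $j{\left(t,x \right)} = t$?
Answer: $44885$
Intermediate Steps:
$Z{\left(p,q \right)} = q$
$b{\left(N,m \right)} = -4 + N - m$ ($b{\left(N,m \right)} = -4 + \left(N - m\right) = -4 + N - m$)
$b{\left(-176,Z{\left(5,6 \right)} \right)} + 45071 = \left(-4 - 176 - 6\right) + 45071 = -186 + 45071 = 44885$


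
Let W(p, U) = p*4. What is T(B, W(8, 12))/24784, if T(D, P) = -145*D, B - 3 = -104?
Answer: 14645/24784 ≈ 0.59091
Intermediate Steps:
W(p, U) = 4*p
B = -101 (B = 3 - 104 = -101)
T(B, W(8, 12))/24784 = -145*(-101)/24784 = 14645*(1/24784) = 14645/24784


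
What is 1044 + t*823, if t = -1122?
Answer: -922362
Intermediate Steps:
1044 + t*823 = 1044 - 1122*823 = 1044 - 923406 = -922362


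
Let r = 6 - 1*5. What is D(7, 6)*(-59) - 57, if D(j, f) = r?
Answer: -116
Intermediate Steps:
r = 1 (r = 6 - 5 = 1)
D(j, f) = 1
D(7, 6)*(-59) - 57 = 1*(-59) - 57 = -59 - 57 = -116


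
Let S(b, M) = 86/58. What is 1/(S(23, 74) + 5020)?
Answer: 29/145623 ≈ 0.00019914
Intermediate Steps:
S(b, M) = 43/29 (S(b, M) = 86*(1/58) = 43/29)
1/(S(23, 74) + 5020) = 1/(43/29 + 5020) = 1/(145623/29) = 29/145623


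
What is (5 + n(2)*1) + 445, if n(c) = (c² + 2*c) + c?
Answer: 460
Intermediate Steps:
n(c) = c² + 3*c
(5 + n(2)*1) + 445 = (5 + (2*(3 + 2))*1) + 445 = (5 + (2*5)*1) + 445 = (5 + 10*1) + 445 = (5 + 10) + 445 = 15 + 445 = 460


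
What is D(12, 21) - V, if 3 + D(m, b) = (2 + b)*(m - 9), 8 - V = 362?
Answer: 420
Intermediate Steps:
V = -354 (V = 8 - 1*362 = 8 - 362 = -354)
D(m, b) = -3 + (-9 + m)*(2 + b) (D(m, b) = -3 + (2 + b)*(m - 9) = -3 + (2 + b)*(-9 + m) = -3 + (-9 + m)*(2 + b))
D(12, 21) - V = (-21 - 9*21 + 2*12 + 21*12) - 1*(-354) = (-21 - 189 + 24 + 252) + 354 = 66 + 354 = 420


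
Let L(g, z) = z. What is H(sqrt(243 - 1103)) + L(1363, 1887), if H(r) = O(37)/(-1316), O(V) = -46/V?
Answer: 45940925/24346 ≈ 1887.0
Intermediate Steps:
H(r) = 23/24346 (H(r) = -46/37/(-1316) = -46*1/37*(-1/1316) = -46/37*(-1/1316) = 23/24346)
H(sqrt(243 - 1103)) + L(1363, 1887) = 23/24346 + 1887 = 45940925/24346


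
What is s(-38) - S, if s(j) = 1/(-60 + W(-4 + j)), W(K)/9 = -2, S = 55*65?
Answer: -278851/78 ≈ -3575.0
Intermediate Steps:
S = 3575
W(K) = -18 (W(K) = 9*(-2) = -18)
s(j) = -1/78 (s(j) = 1/(-60 - 18) = 1/(-78) = -1/78)
s(-38) - S = -1/78 - 1*3575 = -1/78 - 3575 = -278851/78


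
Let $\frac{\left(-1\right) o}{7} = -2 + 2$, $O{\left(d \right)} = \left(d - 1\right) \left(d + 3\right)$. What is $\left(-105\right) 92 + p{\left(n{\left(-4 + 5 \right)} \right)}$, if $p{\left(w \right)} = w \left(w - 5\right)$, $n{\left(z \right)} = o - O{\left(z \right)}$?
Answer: $-9660$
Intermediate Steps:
$O{\left(d \right)} = \left(-1 + d\right) \left(3 + d\right)$
$o = 0$ ($o = - 7 \left(-2 + 2\right) = \left(-7\right) 0 = 0$)
$n{\left(z \right)} = 3 - z^{2} - 2 z$ ($n{\left(z \right)} = 0 - \left(-3 + z^{2} + 2 z\right) = 3 - z^{2} - 2 z$)
$p{\left(w \right)} = w \left(-5 + w\right)$
$\left(-105\right) 92 + p{\left(n{\left(-4 + 5 \right)} \right)} = \left(-105\right) 92 + \left(3 - \left(-4 + 5\right)^{2} - 2 \left(-4 + 5\right)\right) \left(-5 - \left(-3 + \left(-4 + 5\right)^{2} + 2 \left(-4 + 5\right)\right)\right) = -9660 + \left(3 - 1^{2} - 2\right) \left(-5 - 0\right) = -9660 + \left(3 - 1 - 2\right) \left(-5 - 0\right) = -9660 + 0 \left(-5 + 0\right) = -9660 + 0 \left(-5\right) = -9660 + 0 = -9660$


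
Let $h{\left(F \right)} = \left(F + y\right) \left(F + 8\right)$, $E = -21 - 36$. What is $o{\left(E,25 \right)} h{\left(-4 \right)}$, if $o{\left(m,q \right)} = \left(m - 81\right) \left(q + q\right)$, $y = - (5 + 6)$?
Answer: $414000$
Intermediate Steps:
$E = -57$
$y = -11$ ($y = \left(-1\right) 11 = -11$)
$h{\left(F \right)} = \left(-11 + F\right) \left(8 + F\right)$ ($h{\left(F \right)} = \left(F - 11\right) \left(F + 8\right) = \left(-11 + F\right) \left(8 + F\right)$)
$o{\left(m,q \right)} = 2 q \left(-81 + m\right)$ ($o{\left(m,q \right)} = \left(-81 + m\right) 2 q = 2 q \left(-81 + m\right)$)
$o{\left(E,25 \right)} h{\left(-4 \right)} = 2 \cdot 25 \left(-81 - 57\right) \left(-88 + \left(-4\right)^{2} - -12\right) = 2 \cdot 25 \left(-138\right) \left(-88 + 16 + 12\right) = \left(-6900\right) \left(-60\right) = 414000$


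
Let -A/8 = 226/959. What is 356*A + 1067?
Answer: 379605/959 ≈ 395.83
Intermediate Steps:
A = -1808/959 ≈ -1.8853
356*A + 1067 = 356*(-1808/959) + 1067 = -643648/959 + 1067 = 379605/959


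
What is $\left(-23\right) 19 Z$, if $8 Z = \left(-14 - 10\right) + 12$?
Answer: $\frac{1311}{2} \approx 655.5$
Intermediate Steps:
$Z = - \frac{3}{2}$ ($Z = \frac{\left(-14 - 10\right) + 12}{8} = \frac{-24 + 12}{8} = \frac{1}{8} \left(-12\right) = - \frac{3}{2} \approx -1.5$)
$\left(-23\right) 19 Z = \left(-23\right) 19 \left(- \frac{3}{2}\right) = \left(-437\right) \left(- \frac{3}{2}\right) = \frac{1311}{2}$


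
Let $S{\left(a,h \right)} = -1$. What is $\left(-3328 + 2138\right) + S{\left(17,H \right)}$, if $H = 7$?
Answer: $-1191$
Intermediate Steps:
$\left(-3328 + 2138\right) + S{\left(17,H \right)} = \left(-3328 + 2138\right) - 1 = -1190 - 1 = -1191$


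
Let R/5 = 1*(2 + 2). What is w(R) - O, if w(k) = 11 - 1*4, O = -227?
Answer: 234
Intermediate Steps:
R = 20 (R = 5*(1*(2 + 2)) = 5*(1*4) = 5*4 = 20)
w(k) = 7 (w(k) = 11 - 4 = 7)
w(R) - O = 7 - 1*(-227) = 7 + 227 = 234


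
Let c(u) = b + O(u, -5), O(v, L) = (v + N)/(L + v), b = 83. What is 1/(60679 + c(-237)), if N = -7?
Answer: 121/7352324 ≈ 1.6457e-5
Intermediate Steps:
O(v, L) = (-7 + v)/(L + v) (O(v, L) = (v - 7)/(L + v) = (-7 + v)/(L + v))
c(u) = 83 + (-7 + u)/(-5 + u)
1/(60679 + c(-237)) = 1/(60679 + 2*(-211 + 42*(-237))/(-5 - 237)) = 1/(60679 + 2*(-211 - 9954)/(-242)) = 1/(60679 + 2*(-1/242)*(-10165)) = 1/(60679 + 10165/121) = 1/(7352324/121) = 121/7352324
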